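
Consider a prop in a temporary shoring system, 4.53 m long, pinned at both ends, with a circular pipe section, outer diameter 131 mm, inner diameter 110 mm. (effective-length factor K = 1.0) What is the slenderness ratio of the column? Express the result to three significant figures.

d_o = 131 mm, d_i = 110 mm
I = π(d_o⁴ − d_i⁴)/64 = π(131⁴ − 110.0⁴)/64 = 7.269×10^6 mm⁴
A = 3.975×10^3 mm²;  r_min = √(I/A) = √(7.269×10^6/3.975×10^3) = 42.76 mm
L_e = K·L = 1 × 4.53 m = 4.530 m = 4530.0 mm
λ = L_e / r_min = 4530.0 / 42.76 = 106

λ ≈ 106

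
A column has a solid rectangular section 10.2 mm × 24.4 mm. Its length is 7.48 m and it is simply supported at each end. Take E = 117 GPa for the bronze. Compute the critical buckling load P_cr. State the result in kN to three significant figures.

Buckling occurs about the weak axis: I_min = h·b³/12 with b = 10.2 mm (the shorter side).
I_min = 24.4×10.2³/12 = 2.158×10^3 mm⁴
I = 2.158×10^3 mm⁴ = 2.158×10^-9 m⁴
Effective length L_e = K·L = 1 × 7.48 = 7.480 m
P_cr = π²EI / L_e² = π² × 117×10⁹ × 2.158×10^-9 / 7.480² = 44.53 N

P_cr ≈ 0.0445 kN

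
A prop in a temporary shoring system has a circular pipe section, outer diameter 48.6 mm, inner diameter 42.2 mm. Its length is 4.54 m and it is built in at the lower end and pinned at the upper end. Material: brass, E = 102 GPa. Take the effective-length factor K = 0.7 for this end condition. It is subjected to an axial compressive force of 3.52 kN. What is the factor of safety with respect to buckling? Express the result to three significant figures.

d_o = 48.6 mm, d_i = 42.2 mm
I = π(d_o⁴ − d_i⁴)/64 = π(48.6⁴ − 42.20⁴)/64 = 1.182×10^5 mm⁴
I = 1.182×10^5 mm⁴ = 1.182×10^-7 m⁴
Effective length L_e = K·L = 0.7 × 4.54 = 3.178 m
P_cr = π²EI / L_e² = π² × 102×10⁹ × 1.182×10^-7 / 3.178² = 1.178×10^4 N
Factor of safety n = P_cr / P = 11.779 / 3.52 = 3.35

n ≈ 3.35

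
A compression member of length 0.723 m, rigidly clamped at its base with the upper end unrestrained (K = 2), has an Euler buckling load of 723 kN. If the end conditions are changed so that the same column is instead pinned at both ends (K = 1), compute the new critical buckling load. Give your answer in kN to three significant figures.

P_cr ≈ 2890 kN

P_cr ∝ 1/K², so P_cr,new = P_cr,old × (K_old/K_new)² = 723 × (2/1)²
= 723 × 4.000 = 2890 kN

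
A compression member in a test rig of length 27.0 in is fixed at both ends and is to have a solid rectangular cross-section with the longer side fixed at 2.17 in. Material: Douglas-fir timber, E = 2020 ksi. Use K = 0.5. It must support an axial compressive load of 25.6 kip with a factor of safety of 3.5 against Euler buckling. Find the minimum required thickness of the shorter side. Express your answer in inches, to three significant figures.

Required P_cr = n·P = 3.5 × 25.6 = 89.60 kip
L_e = K·L = 0.5 × 27.0 = 13.50 in
Required I = P_cr·L_e²/(π²E) = 8.960×10^4 × 13.50² / (π² × 2.02×10^6) = 0.8191 in⁴
Rectangle, weak axis: I_min = h·b³/12 with h = 2.17 in fixed  ⇒  b = (12I/h)^(1/3) = 1.65 in

b ≈ 1.65 in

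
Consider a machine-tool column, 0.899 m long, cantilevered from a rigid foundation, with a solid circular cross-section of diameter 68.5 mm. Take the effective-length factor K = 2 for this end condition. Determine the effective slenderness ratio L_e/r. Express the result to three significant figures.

For a solid circle r = d/4 = 68.5/4 = 17.12 mm
L_e = K·L = 2 × 0.899 m = 1.798 m = 1798.0 mm
λ = L_e / r_min = 1798.0 / 17.12 = 105

λ ≈ 105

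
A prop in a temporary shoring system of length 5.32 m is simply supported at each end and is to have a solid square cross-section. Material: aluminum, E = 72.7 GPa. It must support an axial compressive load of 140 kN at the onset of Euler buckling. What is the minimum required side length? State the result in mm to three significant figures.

L_e = K·L = 1 × 5.32 = 5.320 m
Required I = P_cr·L_e²/(π²E) = 1.400×10^5 × 5.320² / (π² × 7.27×10^10) = 5.522×10^-6 m⁴
I_req = 5.522×10^6 mm⁴
Solid square: I = a⁴/12  ⇒  a = (12I)^(1/4) = (12×5.522×10^6)^(1/4) = 90.2 mm

a ≈ 90.2 mm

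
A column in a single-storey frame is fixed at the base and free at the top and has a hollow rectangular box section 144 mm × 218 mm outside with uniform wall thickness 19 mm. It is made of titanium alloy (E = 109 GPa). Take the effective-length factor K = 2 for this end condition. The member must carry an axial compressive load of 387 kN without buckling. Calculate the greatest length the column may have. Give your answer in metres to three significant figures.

L_max ≈ 5.03 m

Inner dimensions: h_i = 218 − 2×19 = 180.0 mm, b_i = 144 − 2×19 = 106.0 mm
Weak-axis I_min = (h_o·b_o³ − h_i·b_i³)/12 with b_o = 144, b_i = 106.0 mm (shorter outer/inner sides).
I_min = (218×144³ − 180.0×106.0³)/12 = 3.638×10^7 mm⁴
I = 3.638×10^-5 m⁴
At the buckling limit P_cr = P = 3.870×10^5 N
From P_cr = π²EI/(K·L)²:  L = (1/K)·√(π²EI/P_cr) = (1/2)·√(π²×1.09×10^11×3.638×10^-5/3.870×10^5)
L = 5.03 m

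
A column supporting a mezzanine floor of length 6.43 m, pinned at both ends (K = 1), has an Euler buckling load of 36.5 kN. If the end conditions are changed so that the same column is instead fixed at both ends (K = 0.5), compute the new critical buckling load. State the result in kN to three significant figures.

P_cr ≈ 146 kN

P_cr ∝ 1/K², so P_cr,new = P_cr,old × (K_old/K_new)² = 36.5 × (1/0.5)²
= 36.5 × 4.000 = 146 kN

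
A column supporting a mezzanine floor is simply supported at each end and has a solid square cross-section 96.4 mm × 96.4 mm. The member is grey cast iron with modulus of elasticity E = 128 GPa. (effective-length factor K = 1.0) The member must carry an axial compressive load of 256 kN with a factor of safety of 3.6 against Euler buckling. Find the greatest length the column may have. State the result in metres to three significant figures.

I = a⁴/12 = 96.4⁴/12 = 7.197×10^6 mm⁴
I = 7.197×10^-6 m⁴
Required critical load P_cr = n·P = 3.6 × 256 = 921.6 kN = 9.216×10^5 N
From P_cr = π²EI/(K·L)²:  L = (1/K)·√(π²EI/P_cr) = (1/1)·√(π²×1.28×10^11×7.197×10^-6/9.216×10^5)
L = 3.14 m

L_max ≈ 3.14 m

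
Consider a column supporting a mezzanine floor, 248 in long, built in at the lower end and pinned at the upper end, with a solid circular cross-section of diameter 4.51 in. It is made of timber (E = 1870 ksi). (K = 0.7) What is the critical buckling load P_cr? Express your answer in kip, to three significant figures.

P_cr ≈ 12.4 kip

I = πd⁴/64 = π×4.51⁴/64 = 20.31 in⁴
Effective length L_e = K·L = 0.7 × 248 = 173.6 in
P_cr = π²EI / L_e² = π² × 1870×10³ × 20.31 / 173.6² = 1.244×10^4 lb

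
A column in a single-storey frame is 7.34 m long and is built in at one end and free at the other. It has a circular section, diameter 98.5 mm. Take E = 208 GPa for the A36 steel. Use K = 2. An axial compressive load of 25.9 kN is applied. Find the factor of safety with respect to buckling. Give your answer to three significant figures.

n ≈ 1.70

I = πd⁴/64 = π×98.5⁴/64 = 4.621×10^6 mm⁴
I = 4.621×10^6 mm⁴ = 4.621×10^-6 m⁴
Effective length L_e = K·L = 2 × 7.34 = 14.68 m
P_cr = π²EI / L_e² = π² × 208×10⁹ × 4.621×10^-6 / 14.68² = 4.402×10^4 N
Factor of safety n = P_cr / P = 44.018 / 25.9 = 1.70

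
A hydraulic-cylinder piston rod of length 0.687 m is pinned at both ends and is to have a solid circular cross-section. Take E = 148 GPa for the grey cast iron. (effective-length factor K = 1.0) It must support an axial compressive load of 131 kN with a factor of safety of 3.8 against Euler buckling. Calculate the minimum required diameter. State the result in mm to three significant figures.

Required P_cr = n·P = 3.8 × 131 = 497.8 kN
L_e = K·L = 1 × 0.687 = 0.6870 m
Required I = P_cr·L_e²/(π²E) = 4.978×10^5 × 0.6870² / (π² × 1.48×10^11) = 1.608×10^-7 m⁴
I_req = 1.608×10^5 mm⁴
Solid circle: I = πd⁴/64  ⇒  d = (64I/π)^(1/4) = (64×1.608×10^5/π)^(1/4) = 42.5 mm

d ≈ 42.5 mm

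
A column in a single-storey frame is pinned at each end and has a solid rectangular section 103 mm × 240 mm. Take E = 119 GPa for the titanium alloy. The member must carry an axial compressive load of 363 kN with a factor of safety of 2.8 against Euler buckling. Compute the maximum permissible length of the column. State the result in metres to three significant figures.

Buckling occurs about the weak axis: I_min = h·b³/12 with b = 103 mm (the shorter side).
I_min = 240×103³/12 = 2.185×10^7 mm⁴
I = 2.185×10^-5 m⁴
Required critical load P_cr = n·P = 2.8 × 363 = 1016 kN = 1.016×10^6 N
From P_cr = π²EI/(K·L)²:  L = (1/K)·√(π²EI/P_cr) = (1/1)·√(π²×1.19×10^11×2.185×10^-5/1.016×10^6)
L = 5.03 m

L_max ≈ 5.03 m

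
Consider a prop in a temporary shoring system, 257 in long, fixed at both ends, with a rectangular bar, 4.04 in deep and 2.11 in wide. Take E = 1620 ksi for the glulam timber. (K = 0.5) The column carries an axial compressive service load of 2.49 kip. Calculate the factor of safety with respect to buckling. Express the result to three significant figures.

Buckling occurs about the weak axis: I_min = h·b³/12 with b = 2.11 in (the shorter side).
I_min = 4.04×2.11³/12 = 3.163 in⁴
Effective length L_e = K·L = 0.5 × 257 = 128.5 in
P_cr = π²EI / L_e² = π² × 1620×10³ × 3.163 / 128.5² = 3.062×10^3 lb
Factor of safety n = P_cr / P = 3.0624 / 2.49 = 1.23

n ≈ 1.23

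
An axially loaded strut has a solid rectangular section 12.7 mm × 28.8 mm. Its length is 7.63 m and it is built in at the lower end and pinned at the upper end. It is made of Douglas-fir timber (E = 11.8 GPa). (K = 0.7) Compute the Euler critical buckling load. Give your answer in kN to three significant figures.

P_cr ≈ 0.0201 kN

Buckling occurs about the weak axis: I_min = h·b³/12 with b = 12.7 mm (the shorter side).
I_min = 28.8×12.7³/12 = 4.916×10^3 mm⁴
I = 4.916×10^3 mm⁴ = 4.916×10^-9 m⁴
Effective length L_e = K·L = 0.7 × 7.63 = 5.341 m
P_cr = π²EI / L_e² = π² × 11.8×10⁹ × 4.916×10^-9 / 5.341² = 20.07 N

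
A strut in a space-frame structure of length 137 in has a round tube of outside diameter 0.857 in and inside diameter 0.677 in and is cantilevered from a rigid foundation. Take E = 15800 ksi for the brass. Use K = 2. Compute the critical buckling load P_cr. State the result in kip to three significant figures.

d_o = 0.857 in, d_i = 0.677 in
I = π(d_o⁴ − d_i⁴)/64 = π(0.857⁴ − 0.6770⁴)/64 = 1.617×10^-2 in⁴
Effective length L_e = K·L = 2 × 137 = 274.0 in
P_cr = π²EI / L_e² = π² × 15800×10³ × 1.617×10^-2 / 274.0² = 33.58 lb

P_cr ≈ 0.0336 kip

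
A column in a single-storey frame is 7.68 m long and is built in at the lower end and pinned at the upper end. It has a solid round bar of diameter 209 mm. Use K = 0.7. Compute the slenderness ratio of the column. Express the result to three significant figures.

λ ≈ 103

For a solid circle r = d/4 = 209/4 = 52.25 mm
L_e = K·L = 0.7 × 7.68 m = 5.376 m = 5376.0 mm
λ = L_e / r_min = 5376.0 / 52.25 = 103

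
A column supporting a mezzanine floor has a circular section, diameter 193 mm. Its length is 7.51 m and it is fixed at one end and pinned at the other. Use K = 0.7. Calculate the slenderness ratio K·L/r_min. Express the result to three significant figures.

For a solid circle r = d/4 = 193/4 = 48.25 mm
L_e = K·L = 0.7 × 7.51 m = 5.257 m = 5257.0 mm
λ = L_e / r_min = 5257.0 / 48.25 = 109

λ ≈ 109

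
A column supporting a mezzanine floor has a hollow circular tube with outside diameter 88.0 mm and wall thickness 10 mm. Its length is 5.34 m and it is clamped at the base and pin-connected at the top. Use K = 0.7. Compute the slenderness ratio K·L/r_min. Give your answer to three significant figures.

λ ≈ 134

Inner diameter d_i = 88.0 − 2×10 = 68.00 mm
I = π(d_o⁴ − d_i⁴)/64 = π(88.0⁴ − 68.00⁴)/64 = 1.894×10^6 mm⁴
A = 2.450×10^3 mm²;  r_min = √(I/A) = √(1.894×10^6/2.450×10^3) = 27.80 mm
L_e = K·L = 0.7 × 5.34 m = 3.738 m = 3738.0 mm
λ = L_e / r_min = 3738.0 / 27.80 = 134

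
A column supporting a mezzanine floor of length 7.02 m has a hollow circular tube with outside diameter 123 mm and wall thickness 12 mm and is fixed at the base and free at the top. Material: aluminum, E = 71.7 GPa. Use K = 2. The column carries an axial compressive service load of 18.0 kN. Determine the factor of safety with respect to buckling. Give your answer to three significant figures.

n ≈ 1.30

Inner diameter d_i = 123 − 2×12 = 99.00 mm
I = π(d_o⁴ − d_i⁴)/64 = π(123⁴ − 99.00⁴)/64 = 6.520×10^6 mm⁴
I = 6.520×10^6 mm⁴ = 6.520×10^-6 m⁴
Effective length L_e = K·L = 2 × 7.02 = 14.04 m
P_cr = π²EI / L_e² = π² × 71.7×10⁹ × 6.520×10^-6 / 14.04² = 2.341×10^4 N
Factor of safety n = P_cr / P = 23.407 / 18.0 = 1.30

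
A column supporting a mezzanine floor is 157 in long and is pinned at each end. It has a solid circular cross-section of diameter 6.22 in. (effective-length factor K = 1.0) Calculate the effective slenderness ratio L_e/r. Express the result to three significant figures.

I = πd⁴/64 = π×6.22⁴/64 = 73.47 in⁴
A = 30.39 in²;  r_min = √(I/A) = √(73.47/30.39) = 1.555 in
L_e = K·L = 1 × 157 = 157.0 in
λ = L_e / r_min = 157.00 / 1.555 = 101

λ ≈ 101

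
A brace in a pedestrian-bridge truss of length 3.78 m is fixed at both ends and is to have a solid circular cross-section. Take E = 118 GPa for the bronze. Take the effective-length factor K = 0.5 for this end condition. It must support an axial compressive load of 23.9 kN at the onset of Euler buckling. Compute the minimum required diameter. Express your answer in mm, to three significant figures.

d ≈ 35.0 mm

L_e = K·L = 0.5 × 3.78 = 1.890 m
Required I = P_cr·L_e²/(π²E) = 2.390×10^4 × 1.890² / (π² × 1.18×10^11) = 7.331×10^-8 m⁴
I_req = 7.331×10^4 mm⁴
Solid circle: I = πd⁴/64  ⇒  d = (64I/π)^(1/4) = (64×7.331×10^4/π)^(1/4) = 35.0 mm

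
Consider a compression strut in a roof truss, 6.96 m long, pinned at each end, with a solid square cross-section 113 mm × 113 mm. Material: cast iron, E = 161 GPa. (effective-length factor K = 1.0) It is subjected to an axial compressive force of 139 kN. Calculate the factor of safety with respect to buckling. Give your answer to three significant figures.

n ≈ 3.21

I = a⁴/12 = 113⁴/12 = 1.359×10^7 mm⁴
I = 1.359×10^7 mm⁴ = 1.359×10^-5 m⁴
Effective length L_e = K·L = 1 × 6.96 = 6.960 m
P_cr = π²EI / L_e² = π² × 161×10⁹ × 1.359×10^-5 / 6.960² = 4.457×10^5 N
Factor of safety n = P_cr / P = 445.70 / 139 = 3.21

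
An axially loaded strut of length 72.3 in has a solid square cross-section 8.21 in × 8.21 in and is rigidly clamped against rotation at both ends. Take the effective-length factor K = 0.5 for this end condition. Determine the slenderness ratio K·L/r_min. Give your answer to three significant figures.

λ ≈ 15.3

I = a⁴/12 = 8.21⁴/12 = 378.6 in⁴
A = 67.40 in²;  r_min = √(I/A) = √(378.6/67.40) = 2.370 in
L_e = K·L = 0.5 × 72.3 = 36.15 in
λ = L_e / r_min = 36.150 / 2.370 = 15.3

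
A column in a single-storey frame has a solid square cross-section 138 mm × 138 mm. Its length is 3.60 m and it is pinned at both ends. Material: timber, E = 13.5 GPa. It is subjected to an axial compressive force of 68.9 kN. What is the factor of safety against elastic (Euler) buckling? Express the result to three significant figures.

n ≈ 4.51

I = a⁴/12 = 138⁴/12 = 3.022×10^7 mm⁴
I = 3.022×10^7 mm⁴ = 3.022×10^-5 m⁴
Effective length L_e = K·L = 1 × 3.60 = 3.600 m
P_cr = π²EI / L_e² = π² × 13.5×10⁹ × 3.022×10^-5 / 3.600² = 3.107×10^5 N
Factor of safety n = P_cr / P = 310.72 / 68.9 = 4.51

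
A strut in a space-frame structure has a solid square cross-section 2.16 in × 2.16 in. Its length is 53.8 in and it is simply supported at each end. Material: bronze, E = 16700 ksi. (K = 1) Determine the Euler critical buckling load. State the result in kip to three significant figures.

I = a⁴/12 = 2.16⁴/12 = 1.814 in⁴
Effective length L_e = K·L = 1 × 53.8 = 53.80 in
P_cr = π²EI / L_e² = π² × 16700×10³ × 1.814 / 53.80² = 1.033×10^5 lb

P_cr ≈ 103 kip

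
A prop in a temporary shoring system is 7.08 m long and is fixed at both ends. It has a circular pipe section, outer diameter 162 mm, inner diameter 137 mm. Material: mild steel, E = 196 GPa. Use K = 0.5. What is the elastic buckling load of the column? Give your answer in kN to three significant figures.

d_o = 162 mm, d_i = 137 mm
I = π(d_o⁴ − d_i⁴)/64 = π(162⁴ − 137.0⁴)/64 = 1.652×10^7 mm⁴
I = 1.652×10^7 mm⁴ = 1.652×10^-5 m⁴
Effective length L_e = K·L = 0.5 × 7.08 = 3.540 m
P_cr = π²EI / L_e² = π² × 196×10⁹ × 1.652×10^-5 / 3.540² = 2.550×10^6 N

P_cr ≈ 2550 kN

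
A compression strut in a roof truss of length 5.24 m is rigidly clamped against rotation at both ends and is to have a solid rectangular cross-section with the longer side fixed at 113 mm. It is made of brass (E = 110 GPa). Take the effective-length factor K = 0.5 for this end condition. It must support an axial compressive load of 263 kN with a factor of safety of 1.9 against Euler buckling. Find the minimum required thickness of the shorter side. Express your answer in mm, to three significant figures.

Required P_cr = n·P = 1.9 × 263 = 499.7 kN
L_e = K·L = 0.5 × 5.24 = 2.620 m
Required I = P_cr·L_e²/(π²E) = 4.997×10^5 × 2.620² / (π² × 1.10×10^11) = 3.160×10^-6 m⁴
I_req = 3.160×10^6 mm⁴
Rectangle, weak axis: I_min = h·b³/12 with h = 113 mm fixed  ⇒  b = (12I/h)^(1/3) = 69.5 mm

b ≈ 69.5 mm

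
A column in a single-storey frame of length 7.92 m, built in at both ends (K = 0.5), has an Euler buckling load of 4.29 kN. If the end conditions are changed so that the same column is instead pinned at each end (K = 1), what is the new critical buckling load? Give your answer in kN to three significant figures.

P_cr ∝ 1/K², so P_cr,new = P_cr,old × (K_old/K_new)² = 4.29 × (0.5/1)²
= 4.29 × 0.2500 = 1.07 kN

P_cr ≈ 1.07 kN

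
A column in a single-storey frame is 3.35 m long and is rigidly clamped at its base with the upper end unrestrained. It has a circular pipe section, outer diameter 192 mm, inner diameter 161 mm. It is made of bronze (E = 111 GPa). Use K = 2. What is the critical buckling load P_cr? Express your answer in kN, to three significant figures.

P_cr ≈ 823 kN

d_o = 192 mm, d_i = 161 mm
I = π(d_o⁴ − d_i⁴)/64 = π(192⁴ − 161.0⁴)/64 = 3.373×10^7 mm⁴
I = 3.373×10^7 mm⁴ = 3.373×10^-5 m⁴
Effective length L_e = K·L = 2 × 3.35 = 6.700 m
P_cr = π²EI / L_e² = π² × 111×10⁹ × 3.373×10^-5 / 6.700² = 8.231×10^5 N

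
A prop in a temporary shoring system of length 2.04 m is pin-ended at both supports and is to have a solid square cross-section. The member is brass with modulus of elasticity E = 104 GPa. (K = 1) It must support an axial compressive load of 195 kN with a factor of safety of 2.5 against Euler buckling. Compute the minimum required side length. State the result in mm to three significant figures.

a ≈ 69.8 mm

Required P_cr = n·P = 2.5 × 195 = 487.5 kN
L_e = K·L = 1 × 2.04 = 2.040 m
Required I = P_cr·L_e²/(π²E) = 4.875×10^5 × 2.040² / (π² × 1.04×10^11) = 1.977×10^-6 m⁴
I_req = 1.977×10^6 mm⁴
Solid square: I = a⁴/12  ⇒  a = (12I)^(1/4) = (12×1.977×10^6)^(1/4) = 69.8 mm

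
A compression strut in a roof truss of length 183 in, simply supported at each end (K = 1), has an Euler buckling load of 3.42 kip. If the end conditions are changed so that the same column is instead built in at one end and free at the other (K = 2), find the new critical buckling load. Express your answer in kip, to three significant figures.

P_cr ≈ 0.855 kip

P_cr ∝ 1/K², so P_cr,new = P_cr,old × (K_old/K_new)² = 3.42 × (1/2)²
= 3.42 × 0.2500 = 0.855 kip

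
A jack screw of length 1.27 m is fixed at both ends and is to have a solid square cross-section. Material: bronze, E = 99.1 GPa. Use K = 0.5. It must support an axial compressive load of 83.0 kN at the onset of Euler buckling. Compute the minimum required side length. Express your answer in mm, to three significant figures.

a ≈ 25.3 mm

L_e = K·L = 0.5 × 1.27 = 0.6350 m
Required I = P_cr·L_e²/(π²E) = 8.300×10^4 × 0.6350² / (π² × 9.91×10^10) = 3.422×10^-8 m⁴
I_req = 3.422×10^4 mm⁴
Solid square: I = a⁴/12  ⇒  a = (12I)^(1/4) = (12×3.422×10^4)^(1/4) = 25.3 mm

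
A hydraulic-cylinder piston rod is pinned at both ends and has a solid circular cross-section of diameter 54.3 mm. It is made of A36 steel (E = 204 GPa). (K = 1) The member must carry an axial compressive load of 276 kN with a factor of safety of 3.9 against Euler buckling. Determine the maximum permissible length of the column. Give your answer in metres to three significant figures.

L_max ≈ 0.893 m

I = πd⁴/64 = π×54.3⁴/64 = 4.267×10^5 mm⁴
I = 4.267×10^-7 m⁴
Required critical load P_cr = n·P = 3.9 × 276 = 1076 kN = 1.076×10^6 N
From P_cr = π²EI/(K·L)²:  L = (1/K)·√(π²EI/P_cr) = (1/1)·√(π²×2.04×10^11×4.267×10^-7/1.076×10^6)
L = 0.893 m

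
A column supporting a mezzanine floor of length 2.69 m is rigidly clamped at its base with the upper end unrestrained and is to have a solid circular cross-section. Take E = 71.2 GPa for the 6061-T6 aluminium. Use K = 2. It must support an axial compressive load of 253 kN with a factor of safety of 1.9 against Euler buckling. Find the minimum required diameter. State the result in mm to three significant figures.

Required P_cr = n·P = 1.9 × 253 = 480.7 kN
L_e = K·L = 2 × 2.69 = 5.380 m
Required I = P_cr·L_e²/(π²E) = 4.807×10^5 × 5.380² / (π² × 7.12×10^10) = 1.980×10^-5 m⁴
I_req = 1.980×10^7 mm⁴
Solid circle: I = πd⁴/64  ⇒  d = (64I/π)^(1/4) = (64×1.980×10^7/π)^(1/4) = 142 mm

d ≈ 142 mm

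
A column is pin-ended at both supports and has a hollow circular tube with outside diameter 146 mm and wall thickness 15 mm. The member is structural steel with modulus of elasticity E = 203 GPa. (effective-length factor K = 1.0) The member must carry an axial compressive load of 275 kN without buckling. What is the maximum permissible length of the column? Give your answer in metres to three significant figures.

Inner diameter d_i = 146 − 2×15 = 116.0 mm
I = π(d_o⁴ − d_i⁴)/64 = π(146⁴ − 116.0⁴)/64 = 1.342×10^7 mm⁴
I = 1.342×10^-5 m⁴
At the buckling limit P_cr = P = 2.750×10^5 N
From P_cr = π²EI/(K·L)²:  L = (1/K)·√(π²EI/P_cr) = (1/1)·√(π²×2.03×10^11×1.342×10^-5/2.750×10^5)
L = 9.89 m

L_max ≈ 9.89 m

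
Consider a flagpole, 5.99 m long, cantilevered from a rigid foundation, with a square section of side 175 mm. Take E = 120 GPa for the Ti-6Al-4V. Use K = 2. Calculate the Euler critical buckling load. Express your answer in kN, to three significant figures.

I = a⁴/12 = 175⁴/12 = 7.816×10^7 mm⁴
I = 7.816×10^7 mm⁴ = 7.816×10^-5 m⁴
Effective length L_e = K·L = 2 × 5.99 = 11.98 m
P_cr = π²EI / L_e² = π² × 120×10⁹ × 7.816×10^-5 / 11.98² = 6.450×10^5 N

P_cr ≈ 645 kN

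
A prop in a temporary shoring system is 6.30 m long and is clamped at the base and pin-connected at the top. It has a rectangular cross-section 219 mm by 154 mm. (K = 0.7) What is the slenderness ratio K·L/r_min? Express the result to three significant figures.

For a rectangle r_min = b/√12 = 154/√12 = 44.46 mm
L_e = K·L = 0.7 × 6.30 m = 4.410 m = 4410.0 mm
λ = L_e / r_min = 4410.0 / 44.46 = 99.2

λ ≈ 99.2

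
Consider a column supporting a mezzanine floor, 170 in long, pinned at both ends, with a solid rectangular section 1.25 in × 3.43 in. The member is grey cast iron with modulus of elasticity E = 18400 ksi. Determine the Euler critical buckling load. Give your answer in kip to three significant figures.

P_cr ≈ 3.51 kip

Buckling occurs about the weak axis: I_min = h·b³/12 with b = 1.25 in (the shorter side).
I_min = 3.43×1.25³/12 = 0.5583 in⁴
Effective length L_e = K·L = 1 × 170 = 170.0 in
P_cr = π²EI / L_e² = π² × 18400×10³ × 0.5583 / 170.0² = 3.508×10^3 lb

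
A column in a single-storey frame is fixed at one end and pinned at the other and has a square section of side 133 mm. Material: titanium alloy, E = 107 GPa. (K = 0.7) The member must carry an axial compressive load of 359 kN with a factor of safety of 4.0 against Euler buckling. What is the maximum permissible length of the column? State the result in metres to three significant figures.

I = a⁴/12 = 133⁴/12 = 2.608×10^7 mm⁴
I = 2.608×10^-5 m⁴
Required critical load P_cr = n·P = 4.0 × 359 = 1436 kN = 1.436×10^6 N
From P_cr = π²EI/(K·L)²:  L = (1/K)·√(π²EI/P_cr) = (1/0.7)·√(π²×1.07×10^11×2.608×10^-5/1.436×10^6)
L = 6.26 m

L_max ≈ 6.26 m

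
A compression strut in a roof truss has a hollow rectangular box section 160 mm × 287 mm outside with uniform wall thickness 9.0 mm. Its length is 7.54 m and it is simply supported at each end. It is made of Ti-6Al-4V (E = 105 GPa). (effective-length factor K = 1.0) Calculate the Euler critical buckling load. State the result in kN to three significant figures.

Inner dimensions: h_i = 287 − 2×9.0 = 269.0 mm, b_i = 160 − 2×9.0 = 142.0 mm
Weak-axis I_min = (h_o·b_o³ − h_i·b_i³)/12 with b_o = 160, b_i = 142.0 mm (shorter outer/inner sides).
I_min = (287×160³ − 269.0×142.0³)/12 = 3.378×10^7 mm⁴
I = 3.378×10^7 mm⁴ = 3.378×10^-5 m⁴
Effective length L_e = K·L = 1 × 7.54 = 7.540 m
P_cr = π²EI / L_e² = π² × 105×10⁹ × 3.378×10^-5 / 7.540² = 6.157×10^5 N

P_cr ≈ 616 kN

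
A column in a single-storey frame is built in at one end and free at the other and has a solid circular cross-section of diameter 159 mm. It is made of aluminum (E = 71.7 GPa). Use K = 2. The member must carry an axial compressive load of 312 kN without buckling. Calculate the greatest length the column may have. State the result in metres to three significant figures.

I = πd⁴/64 = π×159⁴/64 = 3.137×10^7 mm⁴
I = 3.137×10^-5 m⁴
At the buckling limit P_cr = P = 3.120×10^5 N
From P_cr = π²EI/(K·L)²:  L = (1/K)·√(π²EI/P_cr) = (1/2)·√(π²×7.17×10^10×3.137×10^-5/3.120×10^5)
L = 4.22 m

L_max ≈ 4.22 m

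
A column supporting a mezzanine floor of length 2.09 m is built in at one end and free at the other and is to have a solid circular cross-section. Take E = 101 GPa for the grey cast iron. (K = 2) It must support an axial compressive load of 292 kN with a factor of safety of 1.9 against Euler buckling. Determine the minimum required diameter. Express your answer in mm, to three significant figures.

Required P_cr = n·P = 1.9 × 292 = 554.8 kN
L_e = K·L = 2 × 2.09 = 4.180 m
Required I = P_cr·L_e²/(π²E) = 5.548×10^5 × 4.180² / (π² × 1.01×10^11) = 9.725×10^-6 m⁴
I_req = 9.725×10^6 mm⁴
Solid circle: I = πd⁴/64  ⇒  d = (64I/π)^(1/4) = (64×9.725×10^6/π)^(1/4) = 119 mm

d ≈ 119 mm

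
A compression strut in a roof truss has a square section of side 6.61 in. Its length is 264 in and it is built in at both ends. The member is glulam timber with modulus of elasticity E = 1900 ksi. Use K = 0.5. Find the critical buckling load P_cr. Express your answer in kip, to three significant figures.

I = a⁴/12 = 6.61⁴/12 = 159.1 in⁴
Effective length L_e = K·L = 0.5 × 264 = 132.0 in
P_cr = π²EI / L_e² = π² × 1900×10³ × 159.1 / 132.0² = 1.712×10^5 lb

P_cr ≈ 171 kip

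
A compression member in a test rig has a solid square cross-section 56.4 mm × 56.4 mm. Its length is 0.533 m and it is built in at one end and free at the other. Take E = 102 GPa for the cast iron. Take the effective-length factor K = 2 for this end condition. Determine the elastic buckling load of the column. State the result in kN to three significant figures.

I = a⁴/12 = 56.4⁴/12 = 8.432×10^5 mm⁴
I = 8.432×10^5 mm⁴ = 8.432×10^-7 m⁴
Effective length L_e = K·L = 2 × 0.533 = 1.066 m
P_cr = π²EI / L_e² = π² × 102×10⁹ × 8.432×10^-7 / 1.066² = 7.470×10^5 N

P_cr ≈ 747 kN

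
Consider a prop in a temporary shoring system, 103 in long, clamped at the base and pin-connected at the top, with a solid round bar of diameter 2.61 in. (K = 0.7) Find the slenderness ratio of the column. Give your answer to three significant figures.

λ ≈ 110

For a solid circle r = d/4 = 2.61/4 = 0.6525 in
L_e = K·L = 0.7 × 103 = 72.10 in
λ = L_e / r_min = 72.100 / 0.6525 = 110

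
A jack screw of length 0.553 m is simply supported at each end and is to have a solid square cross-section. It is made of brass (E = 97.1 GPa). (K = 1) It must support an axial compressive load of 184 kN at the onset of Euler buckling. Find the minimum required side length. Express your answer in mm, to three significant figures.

a ≈ 29.0 mm

L_e = K·L = 1 × 0.553 = 0.5530 m
Required I = P_cr·L_e²/(π²E) = 1.840×10^5 × 0.5530² / (π² × 9.71×10^10) = 5.872×10^-8 m⁴
I_req = 5.872×10^4 mm⁴
Solid square: I = a⁴/12  ⇒  a = (12I)^(1/4) = (12×5.872×10^4)^(1/4) = 29.0 mm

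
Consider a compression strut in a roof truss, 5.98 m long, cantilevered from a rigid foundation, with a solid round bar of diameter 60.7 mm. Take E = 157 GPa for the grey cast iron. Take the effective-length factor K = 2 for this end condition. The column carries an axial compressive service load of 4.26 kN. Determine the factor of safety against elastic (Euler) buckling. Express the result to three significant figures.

I = πd⁴/64 = π×60.7⁴/64 = 6.664×10^5 mm⁴
I = 6.664×10^5 mm⁴ = 6.664×10^-7 m⁴
Effective length L_e = K·L = 2 × 5.98 = 11.96 m
P_cr = π²EI / L_e² = π² × 157×10⁹ × 6.664×10^-7 / 11.96² = 7.219×10^3 N
Factor of safety n = P_cr / P = 7.2187 / 4.26 = 1.69

n ≈ 1.69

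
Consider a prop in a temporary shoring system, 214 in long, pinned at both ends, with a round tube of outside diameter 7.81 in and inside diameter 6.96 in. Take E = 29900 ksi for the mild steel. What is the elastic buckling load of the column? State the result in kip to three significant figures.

d_o = 7.81 in, d_i = 6.96 in
I = π(d_o⁴ − d_i⁴)/64 = π(7.81⁴ − 6.960⁴)/64 = 67.44 in⁴
Effective length L_e = K·L = 1 × 214 = 214.0 in
P_cr = π²EI / L_e² = π² × 29900×10³ × 67.44 / 214.0² = 4.346×10^5 lb

P_cr ≈ 435 kip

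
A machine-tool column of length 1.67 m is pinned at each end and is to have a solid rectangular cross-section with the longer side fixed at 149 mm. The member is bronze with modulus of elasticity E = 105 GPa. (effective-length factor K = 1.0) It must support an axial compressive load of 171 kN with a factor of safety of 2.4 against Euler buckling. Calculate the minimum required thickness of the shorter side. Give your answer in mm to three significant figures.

Required P_cr = n·P = 2.4 × 171 = 410.4 kN
L_e = K·L = 1 × 1.67 = 1.670 m
Required I = P_cr·L_e²/(π²E) = 4.104×10^5 × 1.670² / (π² × 1.05×10^11) = 1.104×10^-6 m⁴
I_req = 1.104×10^6 mm⁴
Rectangle, weak axis: I_min = h·b³/12 with h = 149 mm fixed  ⇒  b = (12I/h)^(1/3) = 44.6 mm

b ≈ 44.6 mm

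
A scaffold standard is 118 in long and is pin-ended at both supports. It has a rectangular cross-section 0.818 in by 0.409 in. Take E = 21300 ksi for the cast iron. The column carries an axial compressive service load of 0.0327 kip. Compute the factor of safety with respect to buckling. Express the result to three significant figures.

n ≈ 2.15

Buckling occurs about the weak axis: I_min = h·b³/12 with b = 0.409 in (the shorter side).
I_min = 0.818×0.409³/12 = 4.664×10^-3 in⁴
Effective length L_e = K·L = 1 × 118 = 118.0 in
P_cr = π²EI / L_e² = π² × 21300×10³ × 4.664×10^-3 / 118.0² = 70.41 lb
Factor of safety n = P_cr / P = 0.070414 / 0.0327 = 2.15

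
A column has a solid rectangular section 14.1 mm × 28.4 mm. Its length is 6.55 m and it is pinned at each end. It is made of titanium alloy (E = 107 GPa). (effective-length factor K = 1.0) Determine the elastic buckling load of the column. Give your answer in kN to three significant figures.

P_cr ≈ 0.163 kN

Buckling occurs about the weak axis: I_min = h·b³/12 with b = 14.1 mm (the shorter side).
I_min = 28.4×14.1³/12 = 6.634×10^3 mm⁴
I = 6.634×10^3 mm⁴ = 6.634×10^-9 m⁴
Effective length L_e = K·L = 1 × 6.55 = 6.550 m
P_cr = π²EI / L_e² = π² × 107×10⁹ × 6.634×10^-9 / 6.550² = 163.3 N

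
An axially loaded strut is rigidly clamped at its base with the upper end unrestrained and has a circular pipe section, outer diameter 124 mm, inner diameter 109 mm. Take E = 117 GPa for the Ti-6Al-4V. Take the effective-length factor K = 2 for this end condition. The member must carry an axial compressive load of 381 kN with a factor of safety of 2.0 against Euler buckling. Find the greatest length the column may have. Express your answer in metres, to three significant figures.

d_o = 124 mm, d_i = 109 mm
I = π(d_o⁴ − d_i⁴)/64 = π(124⁴ − 109.0⁴)/64 = 4.676×10^6 mm⁴
I = 4.676×10^-6 m⁴
Required critical load P_cr = n·P = 2.0 × 381 = 762.0 kN = 7.620×10^5 N
From P_cr = π²EI/(K·L)²:  L = (1/K)·√(π²EI/P_cr) = (1/2)·√(π²×1.17×10^11×4.676×10^-6/7.620×10^5)
L = 1.33 m

L_max ≈ 1.33 m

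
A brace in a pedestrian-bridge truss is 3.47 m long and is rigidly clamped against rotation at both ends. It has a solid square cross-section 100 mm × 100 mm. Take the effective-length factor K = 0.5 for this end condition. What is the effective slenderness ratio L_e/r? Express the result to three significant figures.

λ ≈ 60.1

For a square r = a/√12 = 100/√12 = 28.87 mm
L_e = K·L = 0.5 × 3.47 m = 1.735 m = 1735.0 mm
λ = L_e / r_min = 1735.0 / 28.87 = 60.1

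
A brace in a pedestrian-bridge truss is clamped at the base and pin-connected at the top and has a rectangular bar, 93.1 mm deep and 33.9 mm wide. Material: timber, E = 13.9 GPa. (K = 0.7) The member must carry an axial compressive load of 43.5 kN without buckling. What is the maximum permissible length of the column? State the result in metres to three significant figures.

Buckling occurs about the weak axis: I_min = h·b³/12 with b = 33.9 mm (the shorter side).
I_min = 93.1×33.9³/12 = 3.023×10^5 mm⁴
I = 3.023×10^-7 m⁴
At the buckling limit P_cr = P = 4.350×10^4 N
From P_cr = π²EI/(K·L)²:  L = (1/K)·√(π²EI/P_cr) = (1/0.7)·√(π²×1.39×10^10×3.023×10^-7/4.350×10^4)
L = 1.39 m

L_max ≈ 1.39 m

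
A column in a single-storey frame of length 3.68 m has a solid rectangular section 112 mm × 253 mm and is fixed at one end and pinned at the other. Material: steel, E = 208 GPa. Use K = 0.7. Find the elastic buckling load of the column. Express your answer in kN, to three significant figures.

Buckling occurs about the weak axis: I_min = h·b³/12 with b = 112 mm (the shorter side).
I_min = 253×112³/12 = 2.962×10^7 mm⁴
I = 2.962×10^7 mm⁴ = 2.962×10^-5 m⁴
Effective length L_e = K·L = 0.7 × 3.68 = 2.576 m
P_cr = π²EI / L_e² = π² × 208×10⁹ × 2.962×10^-5 / 2.576² = 9.164×10^6 N

P_cr ≈ 9160 kN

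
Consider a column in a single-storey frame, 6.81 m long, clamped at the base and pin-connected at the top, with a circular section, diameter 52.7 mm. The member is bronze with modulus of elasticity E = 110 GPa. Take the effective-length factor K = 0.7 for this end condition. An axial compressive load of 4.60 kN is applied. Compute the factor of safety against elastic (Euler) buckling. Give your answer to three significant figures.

I = πd⁴/64 = π×52.7⁴/64 = 3.786×10^5 mm⁴
I = 3.786×10^5 mm⁴ = 3.786×10^-7 m⁴
Effective length L_e = K·L = 0.7 × 6.81 = 4.767 m
P_cr = π²EI / L_e² = π² × 110×10⁹ × 3.786×10^-7 / 4.767² = 1.809×10^4 N
Factor of safety n = P_cr / P = 18.089 / 4.60 = 3.93

n ≈ 3.93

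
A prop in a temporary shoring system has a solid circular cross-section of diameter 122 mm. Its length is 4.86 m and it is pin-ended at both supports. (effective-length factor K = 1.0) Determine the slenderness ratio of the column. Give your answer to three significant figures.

I = πd⁴/64 = π×122⁴/64 = 1.087×10^7 mm⁴
A = 1.169×10^4 mm²;  r_min = √(I/A) = √(1.087×10^7/1.169×10^4) = 30.50 mm
L_e = K·L = 1 × 4.86 m = 4.860 m = 4860.0 mm
λ = L_e / r_min = 4860.0 / 30.50 = 159

λ ≈ 159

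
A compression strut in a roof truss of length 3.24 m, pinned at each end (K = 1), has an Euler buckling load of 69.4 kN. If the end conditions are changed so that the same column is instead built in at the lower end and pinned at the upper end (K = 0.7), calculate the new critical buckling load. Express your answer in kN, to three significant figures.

P_cr ∝ 1/K², so P_cr,new = P_cr,old × (K_old/K_new)² = 69.4 × (1/0.7)²
= 69.4 × 2.041 = 142 kN

P_cr ≈ 142 kN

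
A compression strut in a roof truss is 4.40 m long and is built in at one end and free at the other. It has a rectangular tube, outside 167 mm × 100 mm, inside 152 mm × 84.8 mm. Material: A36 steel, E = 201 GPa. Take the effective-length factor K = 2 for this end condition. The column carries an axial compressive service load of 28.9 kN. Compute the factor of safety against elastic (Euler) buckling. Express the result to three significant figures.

n ≈ 5.49

Weak-axis I_min = (h_o·b_o³ − h_i·b_i³)/12 with b_o = 100, b_i = 84.80 mm (shorter outer/inner sides).
I_min = (167×100³ − 152.0×84.80³)/12 = 6.193×10^6 mm⁴
I = 6.193×10^6 mm⁴ = 6.193×10^-6 m⁴
Effective length L_e = K·L = 2 × 4.40 = 8.800 m
P_cr = π²EI / L_e² = π² × 201×10⁹ × 6.193×10^-6 / 8.800² = 1.586×10^5 N
Factor of safety n = P_cr / P = 158.63 / 28.9 = 5.49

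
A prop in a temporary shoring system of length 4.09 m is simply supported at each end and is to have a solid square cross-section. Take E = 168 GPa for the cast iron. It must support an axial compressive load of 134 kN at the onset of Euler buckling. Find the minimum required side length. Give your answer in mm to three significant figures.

L_e = K·L = 1 × 4.09 = 4.090 m
Required I = P_cr·L_e²/(π²E) = 1.340×10^5 × 4.090² / (π² × 1.68×10^11) = 1.352×10^-6 m⁴
I_req = 1.352×10^6 mm⁴
Solid square: I = a⁴/12  ⇒  a = (12I)^(1/4) = (12×1.352×10^6)^(1/4) = 63.5 mm

a ≈ 63.5 mm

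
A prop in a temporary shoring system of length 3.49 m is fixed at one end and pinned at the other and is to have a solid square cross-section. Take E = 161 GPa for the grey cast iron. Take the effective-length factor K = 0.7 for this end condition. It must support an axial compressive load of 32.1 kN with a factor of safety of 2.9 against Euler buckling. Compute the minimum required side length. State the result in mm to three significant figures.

Required P_cr = n·P = 2.9 × 32.1 = 93.09 kN
L_e = K·L = 0.7 × 3.49 = 2.443 m
Required I = P_cr·L_e²/(π²E) = 9.309×10^4 × 2.443² / (π² × 1.61×10^11) = 3.496×10^-7 m⁴
I_req = 3.496×10^5 mm⁴
Solid square: I = a⁴/12  ⇒  a = (12I)^(1/4) = (12×3.496×10^5)^(1/4) = 45.3 mm

a ≈ 45.3 mm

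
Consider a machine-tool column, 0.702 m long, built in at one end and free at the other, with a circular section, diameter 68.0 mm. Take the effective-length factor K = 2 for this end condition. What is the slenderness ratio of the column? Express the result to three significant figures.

For a solid circle r = d/4 = 68.0/4 = 17.00 mm
L_e = K·L = 2 × 0.702 m = 1.404 m = 1404.0 mm
λ = L_e / r_min = 1404.0 / 17.00 = 82.6

λ ≈ 82.6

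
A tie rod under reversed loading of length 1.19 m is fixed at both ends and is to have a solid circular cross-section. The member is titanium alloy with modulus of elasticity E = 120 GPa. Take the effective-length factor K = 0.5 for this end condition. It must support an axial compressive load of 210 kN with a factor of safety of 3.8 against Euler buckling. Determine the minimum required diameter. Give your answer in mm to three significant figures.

d ≈ 47.0 mm

Required P_cr = n·P = 3.8 × 210 = 798.0 kN
L_e = K·L = 0.5 × 1.19 = 0.5950 m
Required I = P_cr·L_e²/(π²E) = 7.980×10^5 × 0.5950² / (π² × 1.20×10^11) = 2.385×10^-7 m⁴
I_req = 2.385×10^5 mm⁴
Solid circle: I = πd⁴/64  ⇒  d = (64I/π)^(1/4) = (64×2.385×10^5/π)^(1/4) = 47.0 mm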